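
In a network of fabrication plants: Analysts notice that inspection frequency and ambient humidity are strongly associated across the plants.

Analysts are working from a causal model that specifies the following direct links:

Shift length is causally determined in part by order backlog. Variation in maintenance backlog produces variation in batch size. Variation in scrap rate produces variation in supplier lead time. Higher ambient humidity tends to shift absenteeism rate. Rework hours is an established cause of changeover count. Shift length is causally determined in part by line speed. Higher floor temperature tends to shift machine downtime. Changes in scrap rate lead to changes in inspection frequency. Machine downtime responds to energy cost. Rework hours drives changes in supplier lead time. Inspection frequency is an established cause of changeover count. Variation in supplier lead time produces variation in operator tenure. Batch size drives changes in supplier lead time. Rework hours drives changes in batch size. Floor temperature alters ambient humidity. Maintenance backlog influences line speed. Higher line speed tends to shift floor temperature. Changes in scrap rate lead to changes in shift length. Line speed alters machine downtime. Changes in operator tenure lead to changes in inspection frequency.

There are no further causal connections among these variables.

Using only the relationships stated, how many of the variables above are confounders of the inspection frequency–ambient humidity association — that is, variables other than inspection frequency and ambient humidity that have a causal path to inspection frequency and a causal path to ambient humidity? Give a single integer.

1

The common causes are: maintenance backlog (to inspection frequency via maintenance backlog → batch size → supplier lead time → operator tenure → inspection frequency; to ambient humidity via maintenance backlog → line speed → floor temperature → ambient humidity).
Every other variable lacks a causal path to at least one of inspection frequency and ambient humidity.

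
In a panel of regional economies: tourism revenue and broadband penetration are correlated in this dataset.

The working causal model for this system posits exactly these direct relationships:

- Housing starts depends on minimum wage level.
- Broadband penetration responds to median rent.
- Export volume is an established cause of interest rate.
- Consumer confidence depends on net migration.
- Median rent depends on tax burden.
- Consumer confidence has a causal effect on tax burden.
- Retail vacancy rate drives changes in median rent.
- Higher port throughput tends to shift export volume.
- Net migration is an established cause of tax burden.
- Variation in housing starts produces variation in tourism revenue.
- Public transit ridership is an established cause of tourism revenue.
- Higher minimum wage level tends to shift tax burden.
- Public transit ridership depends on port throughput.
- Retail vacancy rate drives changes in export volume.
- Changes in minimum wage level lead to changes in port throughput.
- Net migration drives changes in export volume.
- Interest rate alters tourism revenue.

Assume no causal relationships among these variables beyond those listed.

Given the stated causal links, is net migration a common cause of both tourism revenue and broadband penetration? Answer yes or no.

yes

Net migration has a causal path to tourism revenue (net migration → export volume → interest rate → tourism revenue) and to broadband penetration (net migration → tax burden → median rent → broadband penetration), so it is a common cause of both — a confounder.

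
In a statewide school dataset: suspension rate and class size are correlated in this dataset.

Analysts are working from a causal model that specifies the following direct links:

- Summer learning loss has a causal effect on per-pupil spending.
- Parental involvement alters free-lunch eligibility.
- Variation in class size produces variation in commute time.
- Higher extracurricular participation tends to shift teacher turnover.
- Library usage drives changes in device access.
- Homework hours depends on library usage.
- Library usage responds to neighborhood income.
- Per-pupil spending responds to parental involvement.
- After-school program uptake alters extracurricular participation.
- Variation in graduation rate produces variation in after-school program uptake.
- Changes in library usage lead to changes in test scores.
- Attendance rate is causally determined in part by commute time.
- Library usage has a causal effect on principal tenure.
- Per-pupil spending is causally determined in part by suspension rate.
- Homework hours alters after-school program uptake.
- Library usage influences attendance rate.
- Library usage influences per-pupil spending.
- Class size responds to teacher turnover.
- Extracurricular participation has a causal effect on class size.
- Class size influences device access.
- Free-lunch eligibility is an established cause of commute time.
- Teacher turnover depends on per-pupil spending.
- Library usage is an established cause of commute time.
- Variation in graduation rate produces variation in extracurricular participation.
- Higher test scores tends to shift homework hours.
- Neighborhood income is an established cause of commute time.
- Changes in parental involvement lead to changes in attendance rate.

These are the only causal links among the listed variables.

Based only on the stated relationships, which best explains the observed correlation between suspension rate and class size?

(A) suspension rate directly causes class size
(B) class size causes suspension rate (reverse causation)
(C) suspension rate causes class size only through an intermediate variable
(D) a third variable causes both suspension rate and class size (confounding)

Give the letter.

C

Suspension rate reaches class size through suspension rate → per-pupil spending → teacher turnover → class size — an indirect causal chain with no direct suspension rate → class size link. No variable causes both suspension rate and class size, so confounding is ruled out; the effect is mediated.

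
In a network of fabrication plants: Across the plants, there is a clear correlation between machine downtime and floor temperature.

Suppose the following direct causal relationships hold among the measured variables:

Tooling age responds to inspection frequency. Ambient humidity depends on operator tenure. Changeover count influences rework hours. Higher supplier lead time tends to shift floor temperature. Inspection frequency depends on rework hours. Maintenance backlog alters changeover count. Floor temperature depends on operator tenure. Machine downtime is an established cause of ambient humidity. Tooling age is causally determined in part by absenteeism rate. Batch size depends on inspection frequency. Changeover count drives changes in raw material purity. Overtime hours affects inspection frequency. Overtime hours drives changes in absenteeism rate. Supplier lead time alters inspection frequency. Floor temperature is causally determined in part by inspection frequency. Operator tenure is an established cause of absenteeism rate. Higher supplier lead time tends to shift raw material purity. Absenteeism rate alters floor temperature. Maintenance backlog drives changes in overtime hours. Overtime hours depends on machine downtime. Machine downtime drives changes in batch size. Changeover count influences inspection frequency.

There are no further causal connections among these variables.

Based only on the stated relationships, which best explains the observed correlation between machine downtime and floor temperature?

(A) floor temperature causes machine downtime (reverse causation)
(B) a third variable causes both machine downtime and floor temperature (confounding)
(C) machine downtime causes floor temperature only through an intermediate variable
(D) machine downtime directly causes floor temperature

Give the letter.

Machine downtime reaches floor temperature through machine downtime → overtime hours → absenteeism rate → floor temperature — an indirect causal chain with no direct machine downtime → floor temperature link. No variable causes both machine downtime and floor temperature, so confounding is ruled out; the effect is mediated.

C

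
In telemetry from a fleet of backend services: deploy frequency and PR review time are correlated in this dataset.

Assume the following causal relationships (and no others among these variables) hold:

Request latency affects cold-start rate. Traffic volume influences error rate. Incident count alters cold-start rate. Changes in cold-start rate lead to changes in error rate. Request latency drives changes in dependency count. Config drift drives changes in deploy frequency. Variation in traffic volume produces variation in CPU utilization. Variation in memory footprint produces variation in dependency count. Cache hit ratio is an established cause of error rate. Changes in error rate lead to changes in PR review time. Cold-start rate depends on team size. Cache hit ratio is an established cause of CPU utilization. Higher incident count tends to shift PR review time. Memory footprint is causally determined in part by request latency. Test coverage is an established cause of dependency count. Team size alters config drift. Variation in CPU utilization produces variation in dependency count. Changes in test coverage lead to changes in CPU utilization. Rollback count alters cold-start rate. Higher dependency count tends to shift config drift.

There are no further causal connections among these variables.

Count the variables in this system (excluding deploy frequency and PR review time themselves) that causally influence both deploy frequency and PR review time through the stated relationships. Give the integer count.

The common causes are: cache hit ratio (to deploy frequency via cache hit ratio → CPU utilization → dependency count → config drift → deploy frequency; to PR review time via cache hit ratio → error rate → PR review time); request latency (to deploy frequency via request latency → dependency count → config drift → deploy frequency; to PR review time via request latency → cold-start rate → error rate → PR review time); team size (to deploy frequency via team size → config drift → deploy frequency; to PR review time via team size → cold-start rate → error rate → PR review time); traffic volume (to deploy frequency via traffic volume → CPU utilization → dependency count → config drift → deploy frequency; to PR review time via traffic volume → error rate → PR review time).
Every other variable lacks a causal path to at least one of deploy frequency and PR review time.

4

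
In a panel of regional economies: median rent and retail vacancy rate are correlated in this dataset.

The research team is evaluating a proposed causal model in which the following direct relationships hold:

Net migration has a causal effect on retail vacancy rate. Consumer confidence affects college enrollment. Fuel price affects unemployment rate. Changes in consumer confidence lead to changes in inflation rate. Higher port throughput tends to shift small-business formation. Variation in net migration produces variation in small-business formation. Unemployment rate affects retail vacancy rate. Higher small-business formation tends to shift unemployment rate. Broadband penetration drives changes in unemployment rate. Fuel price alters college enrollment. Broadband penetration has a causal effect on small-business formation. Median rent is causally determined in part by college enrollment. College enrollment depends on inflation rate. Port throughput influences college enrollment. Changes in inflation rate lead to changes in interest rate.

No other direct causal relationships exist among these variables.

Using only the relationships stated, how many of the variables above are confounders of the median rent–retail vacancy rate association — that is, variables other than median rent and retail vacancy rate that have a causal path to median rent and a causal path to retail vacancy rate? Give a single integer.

2

The common causes are: fuel price (to median rent via fuel price → college enrollment → median rent; to retail vacancy rate via fuel price → unemployment rate → retail vacancy rate); port throughput (to median rent via port throughput → college enrollment → median rent; to retail vacancy rate via port throughput → small-business formation → unemployment rate → retail vacancy rate).
Every other variable lacks a causal path to at least one of median rent and retail vacancy rate.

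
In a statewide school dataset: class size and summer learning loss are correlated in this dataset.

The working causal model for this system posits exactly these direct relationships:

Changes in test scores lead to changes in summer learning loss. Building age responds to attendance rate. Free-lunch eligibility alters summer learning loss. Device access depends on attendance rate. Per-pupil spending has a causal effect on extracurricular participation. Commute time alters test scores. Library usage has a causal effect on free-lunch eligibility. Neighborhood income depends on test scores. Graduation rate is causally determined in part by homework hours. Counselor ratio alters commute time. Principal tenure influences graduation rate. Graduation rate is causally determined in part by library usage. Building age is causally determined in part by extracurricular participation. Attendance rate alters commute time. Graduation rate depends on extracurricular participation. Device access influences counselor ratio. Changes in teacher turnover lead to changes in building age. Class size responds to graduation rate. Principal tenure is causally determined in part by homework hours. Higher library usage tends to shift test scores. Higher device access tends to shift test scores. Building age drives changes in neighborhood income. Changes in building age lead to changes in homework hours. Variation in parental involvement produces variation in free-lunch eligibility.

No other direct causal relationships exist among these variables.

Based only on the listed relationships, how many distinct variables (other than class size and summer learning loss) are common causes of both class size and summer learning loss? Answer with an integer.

The common causes are: attendance rate (to class size via attendance rate → building age → homework hours → graduation rate → class size; to summer learning loss via attendance rate → device access → test scores → summer learning loss); library usage (to class size via library usage → graduation rate → class size; to summer learning loss via library usage → test scores → summer learning loss).
Every other variable lacks a causal path to at least one of class size and summer learning loss.

2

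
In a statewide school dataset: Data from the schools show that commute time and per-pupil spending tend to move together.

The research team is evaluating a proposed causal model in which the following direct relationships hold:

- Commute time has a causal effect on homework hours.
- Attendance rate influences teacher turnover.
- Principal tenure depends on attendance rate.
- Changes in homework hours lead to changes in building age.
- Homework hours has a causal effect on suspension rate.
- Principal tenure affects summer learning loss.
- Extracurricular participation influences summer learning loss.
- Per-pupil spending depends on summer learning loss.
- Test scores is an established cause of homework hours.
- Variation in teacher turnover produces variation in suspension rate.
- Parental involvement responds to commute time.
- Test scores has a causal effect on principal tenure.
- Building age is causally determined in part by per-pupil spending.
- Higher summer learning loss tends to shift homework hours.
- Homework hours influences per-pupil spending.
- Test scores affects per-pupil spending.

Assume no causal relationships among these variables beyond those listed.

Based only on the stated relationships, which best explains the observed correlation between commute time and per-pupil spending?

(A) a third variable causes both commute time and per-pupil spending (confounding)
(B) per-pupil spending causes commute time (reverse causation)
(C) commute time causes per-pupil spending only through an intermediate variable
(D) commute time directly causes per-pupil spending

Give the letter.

Commute time reaches per-pupil spending through commute time → homework hours → per-pupil spending — an indirect causal chain with no direct commute time → per-pupil spending link. No variable causes both commute time and per-pupil spending, so confounding is ruled out; the effect is mediated.

C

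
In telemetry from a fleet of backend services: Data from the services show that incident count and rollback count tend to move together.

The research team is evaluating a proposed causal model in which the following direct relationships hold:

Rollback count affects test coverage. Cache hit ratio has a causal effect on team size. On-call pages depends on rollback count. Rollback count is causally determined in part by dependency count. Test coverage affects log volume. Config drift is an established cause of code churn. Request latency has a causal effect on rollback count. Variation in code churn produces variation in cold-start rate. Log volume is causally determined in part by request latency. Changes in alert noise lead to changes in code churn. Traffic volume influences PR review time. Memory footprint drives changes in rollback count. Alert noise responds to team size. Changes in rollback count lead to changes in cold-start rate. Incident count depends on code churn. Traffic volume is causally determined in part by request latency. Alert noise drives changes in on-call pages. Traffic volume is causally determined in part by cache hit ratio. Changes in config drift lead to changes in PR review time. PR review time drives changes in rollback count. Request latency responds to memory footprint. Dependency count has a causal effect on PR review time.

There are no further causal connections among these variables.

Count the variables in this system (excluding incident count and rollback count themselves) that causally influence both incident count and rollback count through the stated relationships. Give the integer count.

2

The common causes are: cache hit ratio (to incident count via cache hit ratio → team size → alert noise → code churn → incident count; to rollback count via cache hit ratio → traffic volume → PR review time → rollback count); config drift (to incident count via config drift → code churn → incident count; to rollback count via config drift → PR review time → rollback count).
Every other variable lacks a causal path to at least one of incident count and rollback count.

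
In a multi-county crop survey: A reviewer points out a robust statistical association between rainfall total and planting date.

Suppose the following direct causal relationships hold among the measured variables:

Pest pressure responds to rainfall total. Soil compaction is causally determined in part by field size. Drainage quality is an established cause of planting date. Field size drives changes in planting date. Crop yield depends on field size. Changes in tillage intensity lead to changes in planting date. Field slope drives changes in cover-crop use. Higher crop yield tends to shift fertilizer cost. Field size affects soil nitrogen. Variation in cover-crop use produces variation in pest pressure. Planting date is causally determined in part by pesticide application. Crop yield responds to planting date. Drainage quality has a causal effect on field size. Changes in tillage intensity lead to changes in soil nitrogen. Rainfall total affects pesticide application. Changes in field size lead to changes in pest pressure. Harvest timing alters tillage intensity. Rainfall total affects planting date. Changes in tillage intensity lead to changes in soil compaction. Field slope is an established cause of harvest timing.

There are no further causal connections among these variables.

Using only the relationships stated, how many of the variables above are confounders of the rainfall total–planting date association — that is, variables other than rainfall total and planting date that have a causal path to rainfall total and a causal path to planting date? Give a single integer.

0

No listed variable has a causal path to both rainfall total and planting date, so there are no common causes.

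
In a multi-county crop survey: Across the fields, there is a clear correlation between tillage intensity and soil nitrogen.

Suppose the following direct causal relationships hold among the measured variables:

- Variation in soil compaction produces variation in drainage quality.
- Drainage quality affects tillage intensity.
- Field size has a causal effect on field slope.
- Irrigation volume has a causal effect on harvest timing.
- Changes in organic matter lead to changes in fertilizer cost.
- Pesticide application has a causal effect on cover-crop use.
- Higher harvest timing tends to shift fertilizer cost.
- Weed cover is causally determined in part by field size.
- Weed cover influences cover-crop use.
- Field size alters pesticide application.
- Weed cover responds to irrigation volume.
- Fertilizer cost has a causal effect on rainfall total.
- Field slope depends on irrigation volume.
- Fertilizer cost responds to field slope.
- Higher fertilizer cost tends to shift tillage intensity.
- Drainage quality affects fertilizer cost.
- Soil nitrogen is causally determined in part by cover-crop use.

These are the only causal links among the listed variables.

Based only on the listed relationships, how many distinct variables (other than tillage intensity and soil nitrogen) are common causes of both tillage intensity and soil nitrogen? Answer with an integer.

2

The common causes are: field size (to tillage intensity via field size → field slope → fertilizer cost → tillage intensity; to soil nitrogen via field size → pesticide application → cover-crop use → soil nitrogen); irrigation volume (to tillage intensity via irrigation volume → field slope → fertilizer cost → tillage intensity; to soil nitrogen via irrigation volume → weed cover → cover-crop use → soil nitrogen).
Every other variable lacks a causal path to at least one of tillage intensity and soil nitrogen.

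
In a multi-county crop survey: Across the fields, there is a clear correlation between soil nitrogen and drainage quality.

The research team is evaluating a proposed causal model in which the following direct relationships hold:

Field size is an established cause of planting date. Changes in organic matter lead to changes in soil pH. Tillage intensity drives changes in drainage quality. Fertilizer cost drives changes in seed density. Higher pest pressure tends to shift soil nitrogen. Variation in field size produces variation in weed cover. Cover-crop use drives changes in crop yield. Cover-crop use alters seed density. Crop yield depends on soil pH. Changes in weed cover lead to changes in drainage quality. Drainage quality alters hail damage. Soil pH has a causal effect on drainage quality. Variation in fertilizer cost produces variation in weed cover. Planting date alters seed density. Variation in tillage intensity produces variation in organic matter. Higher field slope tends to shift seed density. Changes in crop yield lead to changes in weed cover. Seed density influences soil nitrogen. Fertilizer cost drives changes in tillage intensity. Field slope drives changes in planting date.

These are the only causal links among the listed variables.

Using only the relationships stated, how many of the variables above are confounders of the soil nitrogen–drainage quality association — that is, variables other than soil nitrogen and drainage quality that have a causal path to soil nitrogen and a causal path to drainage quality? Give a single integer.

The common causes are: cover-crop use (to soil nitrogen via cover-crop use → seed density → soil nitrogen; to drainage quality via cover-crop use → crop yield → weed cover → drainage quality); fertilizer cost (to soil nitrogen via fertilizer cost → seed density → soil nitrogen; to drainage quality via fertilizer cost → weed cover → drainage quality); field size (to soil nitrogen via field size → planting date → seed density → soil nitrogen; to drainage quality via field size → weed cover → drainage quality).
Every other variable lacks a causal path to at least one of soil nitrogen and drainage quality.

3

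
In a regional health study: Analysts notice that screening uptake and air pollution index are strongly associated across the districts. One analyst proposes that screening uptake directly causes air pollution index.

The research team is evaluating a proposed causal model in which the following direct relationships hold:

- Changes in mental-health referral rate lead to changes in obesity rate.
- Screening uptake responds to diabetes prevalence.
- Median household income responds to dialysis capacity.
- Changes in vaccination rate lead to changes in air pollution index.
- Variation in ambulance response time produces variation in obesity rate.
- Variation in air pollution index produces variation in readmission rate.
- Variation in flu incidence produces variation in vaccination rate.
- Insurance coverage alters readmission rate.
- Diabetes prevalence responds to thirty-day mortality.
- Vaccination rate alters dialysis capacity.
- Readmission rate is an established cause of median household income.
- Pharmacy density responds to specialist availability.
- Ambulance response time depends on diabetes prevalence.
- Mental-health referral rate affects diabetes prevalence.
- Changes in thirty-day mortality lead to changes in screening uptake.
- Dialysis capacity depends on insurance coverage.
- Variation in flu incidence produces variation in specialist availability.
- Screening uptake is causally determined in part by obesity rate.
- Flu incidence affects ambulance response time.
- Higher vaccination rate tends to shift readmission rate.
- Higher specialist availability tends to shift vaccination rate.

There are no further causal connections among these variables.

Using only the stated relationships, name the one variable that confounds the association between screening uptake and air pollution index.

Flu incidence has a causal path to screening uptake (flu incidence → ambulance response time → obesity rate → screening uptake) and a separate causal path to air pollution index (flu incidence → vaccination rate → air pollution index), so it is a common cause of both.
No stated relationship gives screening uptake a causal route to air pollution index, so the correlation is explained by the shared upstream cause rather than a direct effect.

flu incidence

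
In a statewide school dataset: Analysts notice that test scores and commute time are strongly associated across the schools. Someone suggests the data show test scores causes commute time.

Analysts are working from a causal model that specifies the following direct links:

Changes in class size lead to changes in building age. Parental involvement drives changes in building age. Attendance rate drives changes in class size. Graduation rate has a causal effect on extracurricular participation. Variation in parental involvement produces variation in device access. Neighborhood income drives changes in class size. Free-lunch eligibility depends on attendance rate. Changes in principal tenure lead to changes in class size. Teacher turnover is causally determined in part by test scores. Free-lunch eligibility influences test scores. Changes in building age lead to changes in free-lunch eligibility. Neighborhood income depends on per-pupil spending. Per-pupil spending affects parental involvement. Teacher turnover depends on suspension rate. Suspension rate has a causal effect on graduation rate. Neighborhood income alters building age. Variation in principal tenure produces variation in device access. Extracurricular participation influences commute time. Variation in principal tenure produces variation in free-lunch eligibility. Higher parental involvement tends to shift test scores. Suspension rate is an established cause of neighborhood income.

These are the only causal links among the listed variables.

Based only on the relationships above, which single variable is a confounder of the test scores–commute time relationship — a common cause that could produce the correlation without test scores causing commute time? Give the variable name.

suspension rate

Suspension rate has a causal path to test scores (suspension rate → neighborhood income → building age → free-lunch eligibility → test scores) and a separate causal path to commute time (suspension rate → graduation rate → extracurricular participation → commute time), so it is a common cause of both.
No stated relationship gives test scores a causal route to commute time, so the correlation is explained by the shared upstream cause rather than a direct effect.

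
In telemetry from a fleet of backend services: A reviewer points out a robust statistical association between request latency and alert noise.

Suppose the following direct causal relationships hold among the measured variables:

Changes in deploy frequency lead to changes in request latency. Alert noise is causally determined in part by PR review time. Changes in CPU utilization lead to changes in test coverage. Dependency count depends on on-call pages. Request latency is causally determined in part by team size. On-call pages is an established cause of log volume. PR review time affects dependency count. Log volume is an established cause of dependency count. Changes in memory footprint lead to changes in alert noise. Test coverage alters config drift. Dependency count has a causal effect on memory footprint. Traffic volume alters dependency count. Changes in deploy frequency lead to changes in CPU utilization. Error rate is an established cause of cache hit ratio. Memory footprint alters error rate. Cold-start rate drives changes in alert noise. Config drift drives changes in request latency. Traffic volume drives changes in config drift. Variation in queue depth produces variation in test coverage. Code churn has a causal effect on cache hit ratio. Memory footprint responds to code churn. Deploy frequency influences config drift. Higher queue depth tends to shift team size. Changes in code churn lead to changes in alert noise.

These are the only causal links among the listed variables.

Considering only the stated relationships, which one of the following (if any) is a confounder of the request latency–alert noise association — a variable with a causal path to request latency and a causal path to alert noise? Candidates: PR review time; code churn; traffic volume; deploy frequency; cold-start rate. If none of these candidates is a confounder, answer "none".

traffic volume

Traffic volume causes request latency (traffic volume → config drift → request latency) and also causes alert noise (traffic volume → dependency count → memory footprint → alert noise); it is a common cause of both.
Each of the other candidates lacks a causal path to at least one of request latency and alert noise, so they do not confound the relationship.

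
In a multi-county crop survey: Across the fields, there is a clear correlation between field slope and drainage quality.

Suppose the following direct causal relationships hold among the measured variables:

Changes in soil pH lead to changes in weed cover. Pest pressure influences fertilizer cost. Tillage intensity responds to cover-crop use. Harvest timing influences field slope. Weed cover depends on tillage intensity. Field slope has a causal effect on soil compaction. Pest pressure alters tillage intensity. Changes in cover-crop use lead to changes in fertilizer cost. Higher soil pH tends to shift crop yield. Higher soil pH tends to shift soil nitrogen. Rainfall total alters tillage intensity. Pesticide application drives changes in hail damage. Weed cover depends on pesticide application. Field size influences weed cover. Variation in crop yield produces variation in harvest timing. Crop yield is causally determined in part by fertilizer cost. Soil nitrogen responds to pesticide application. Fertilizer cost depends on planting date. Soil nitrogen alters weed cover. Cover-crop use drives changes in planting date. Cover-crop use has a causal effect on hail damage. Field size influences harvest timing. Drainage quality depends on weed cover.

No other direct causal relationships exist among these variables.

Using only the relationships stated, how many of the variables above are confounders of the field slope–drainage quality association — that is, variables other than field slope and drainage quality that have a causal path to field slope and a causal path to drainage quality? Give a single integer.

4

The common causes are: cover-crop use (to field slope via cover-crop use → fertilizer cost → crop yield → harvest timing → field slope; to drainage quality via cover-crop use → tillage intensity → weed cover → drainage quality); field size (to field slope via field size → harvest timing → field slope; to drainage quality via field size → weed cover → drainage quality); pest pressure (to field slope via pest pressure → fertilizer cost → crop yield → harvest timing → field slope; to drainage quality via pest pressure → tillage intensity → weed cover → drainage quality); soil pH (to field slope via soil pH → crop yield → harvest timing → field slope; to drainage quality via soil pH → weed cover → drainage quality).
Every other variable lacks a causal path to at least one of field slope and drainage quality.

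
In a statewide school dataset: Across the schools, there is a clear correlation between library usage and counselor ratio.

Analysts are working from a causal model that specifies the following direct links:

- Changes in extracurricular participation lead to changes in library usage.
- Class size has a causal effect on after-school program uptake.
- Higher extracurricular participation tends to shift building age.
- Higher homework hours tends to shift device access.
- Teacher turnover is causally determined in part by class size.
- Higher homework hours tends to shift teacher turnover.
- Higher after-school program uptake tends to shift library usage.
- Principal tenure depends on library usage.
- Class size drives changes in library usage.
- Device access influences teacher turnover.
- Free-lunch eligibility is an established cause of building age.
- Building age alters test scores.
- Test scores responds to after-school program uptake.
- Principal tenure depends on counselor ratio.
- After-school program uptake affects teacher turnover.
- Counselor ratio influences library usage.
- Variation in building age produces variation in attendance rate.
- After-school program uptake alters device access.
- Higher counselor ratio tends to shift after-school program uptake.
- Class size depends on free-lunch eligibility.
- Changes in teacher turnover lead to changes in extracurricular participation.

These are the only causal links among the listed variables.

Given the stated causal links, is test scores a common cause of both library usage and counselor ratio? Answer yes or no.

no

Test scores has no stated causal path to either library usage or counselor ratio. A confounder must cause both variables, so test scores does not qualify.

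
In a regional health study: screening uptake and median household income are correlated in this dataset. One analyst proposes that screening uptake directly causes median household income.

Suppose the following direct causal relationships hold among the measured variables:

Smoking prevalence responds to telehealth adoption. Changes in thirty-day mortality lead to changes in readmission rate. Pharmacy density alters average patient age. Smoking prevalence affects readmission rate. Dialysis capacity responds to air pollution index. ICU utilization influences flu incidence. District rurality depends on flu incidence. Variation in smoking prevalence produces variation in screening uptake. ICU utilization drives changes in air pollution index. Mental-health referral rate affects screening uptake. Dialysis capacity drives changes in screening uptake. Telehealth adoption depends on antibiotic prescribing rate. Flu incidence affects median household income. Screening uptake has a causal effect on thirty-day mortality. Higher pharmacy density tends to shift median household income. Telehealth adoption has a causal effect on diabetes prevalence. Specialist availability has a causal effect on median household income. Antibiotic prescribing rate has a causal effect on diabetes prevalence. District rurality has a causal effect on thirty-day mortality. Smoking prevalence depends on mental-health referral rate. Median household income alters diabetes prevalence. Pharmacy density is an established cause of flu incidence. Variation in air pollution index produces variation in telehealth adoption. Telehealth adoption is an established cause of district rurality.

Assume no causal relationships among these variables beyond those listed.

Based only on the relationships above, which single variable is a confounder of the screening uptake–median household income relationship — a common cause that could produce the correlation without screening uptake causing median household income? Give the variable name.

ICU utilization

ICU utilization has a causal path to screening uptake (ICU utilization → air pollution index → dialysis capacity → screening uptake) and a separate causal path to median household income (ICU utilization → flu incidence → median household income), so it is a common cause of both.
No stated relationship gives screening uptake a causal route to median household income, so the correlation is explained by the shared upstream cause rather than a direct effect.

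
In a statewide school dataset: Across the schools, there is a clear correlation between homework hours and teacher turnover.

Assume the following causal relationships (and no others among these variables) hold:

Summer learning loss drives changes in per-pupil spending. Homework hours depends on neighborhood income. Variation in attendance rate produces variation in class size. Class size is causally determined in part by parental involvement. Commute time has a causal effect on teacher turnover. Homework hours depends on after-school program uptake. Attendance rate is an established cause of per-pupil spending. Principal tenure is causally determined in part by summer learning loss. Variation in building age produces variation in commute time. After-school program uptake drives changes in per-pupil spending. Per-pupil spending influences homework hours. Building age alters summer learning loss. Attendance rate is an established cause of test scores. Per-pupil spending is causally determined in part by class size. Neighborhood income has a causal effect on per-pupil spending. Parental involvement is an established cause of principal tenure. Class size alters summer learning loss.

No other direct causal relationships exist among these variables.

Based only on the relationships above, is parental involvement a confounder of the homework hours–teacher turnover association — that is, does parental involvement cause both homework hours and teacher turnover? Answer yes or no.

Parental involvement has no stated causal path to teacher turnover. A confounder must cause both variables, so parental involvement does not qualify.

no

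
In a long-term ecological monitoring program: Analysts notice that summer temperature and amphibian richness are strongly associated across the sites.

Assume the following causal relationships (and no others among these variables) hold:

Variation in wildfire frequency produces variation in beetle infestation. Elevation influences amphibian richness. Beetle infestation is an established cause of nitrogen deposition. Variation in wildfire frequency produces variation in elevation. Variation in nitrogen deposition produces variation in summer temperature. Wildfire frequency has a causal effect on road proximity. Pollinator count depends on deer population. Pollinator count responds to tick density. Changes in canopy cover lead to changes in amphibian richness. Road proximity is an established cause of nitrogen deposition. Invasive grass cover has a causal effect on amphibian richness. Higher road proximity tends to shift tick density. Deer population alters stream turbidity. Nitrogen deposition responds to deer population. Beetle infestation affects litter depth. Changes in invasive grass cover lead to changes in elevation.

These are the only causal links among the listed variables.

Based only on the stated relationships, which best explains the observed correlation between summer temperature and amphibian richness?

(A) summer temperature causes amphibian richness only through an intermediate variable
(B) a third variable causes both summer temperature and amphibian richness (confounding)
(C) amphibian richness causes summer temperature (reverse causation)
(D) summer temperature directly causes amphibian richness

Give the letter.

B

Wildfire frequency causes summer temperature (wildfire frequency → road proximity → nitrogen deposition → summer temperature) and amphibian richness (wildfire frequency → elevation → amphibian richness) — a common cause creating the correlation.
There is no stated path from summer temperature to amphibian richness or from amphibian richness to summer temperature, so neither direct nor reverse causation applies.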